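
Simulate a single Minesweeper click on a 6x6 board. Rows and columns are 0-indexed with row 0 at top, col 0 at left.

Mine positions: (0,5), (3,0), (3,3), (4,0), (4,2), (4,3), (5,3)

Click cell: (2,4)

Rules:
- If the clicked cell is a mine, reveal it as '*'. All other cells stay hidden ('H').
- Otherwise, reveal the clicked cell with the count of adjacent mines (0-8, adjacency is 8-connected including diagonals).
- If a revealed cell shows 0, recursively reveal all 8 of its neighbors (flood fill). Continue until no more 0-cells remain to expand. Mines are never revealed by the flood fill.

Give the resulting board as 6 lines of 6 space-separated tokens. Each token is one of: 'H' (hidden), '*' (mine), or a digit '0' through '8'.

H H H H H H
H H H H H H
H H H H 1 H
H H H H H H
H H H H H H
H H H H H H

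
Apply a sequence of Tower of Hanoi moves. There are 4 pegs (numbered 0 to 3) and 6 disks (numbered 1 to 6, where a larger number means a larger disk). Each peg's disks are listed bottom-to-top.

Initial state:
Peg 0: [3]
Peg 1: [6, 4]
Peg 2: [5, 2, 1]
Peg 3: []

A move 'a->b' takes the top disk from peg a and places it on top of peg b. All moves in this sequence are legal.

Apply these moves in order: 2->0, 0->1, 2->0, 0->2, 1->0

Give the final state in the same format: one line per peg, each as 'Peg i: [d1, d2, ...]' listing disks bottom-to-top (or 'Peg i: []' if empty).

After move 1 (2->0):
Peg 0: [3, 1]
Peg 1: [6, 4]
Peg 2: [5, 2]
Peg 3: []

After move 2 (0->1):
Peg 0: [3]
Peg 1: [6, 4, 1]
Peg 2: [5, 2]
Peg 3: []

After move 3 (2->0):
Peg 0: [3, 2]
Peg 1: [6, 4, 1]
Peg 2: [5]
Peg 3: []

After move 4 (0->2):
Peg 0: [3]
Peg 1: [6, 4, 1]
Peg 2: [5, 2]
Peg 3: []

After move 5 (1->0):
Peg 0: [3, 1]
Peg 1: [6, 4]
Peg 2: [5, 2]
Peg 3: []

Answer: Peg 0: [3, 1]
Peg 1: [6, 4]
Peg 2: [5, 2]
Peg 3: []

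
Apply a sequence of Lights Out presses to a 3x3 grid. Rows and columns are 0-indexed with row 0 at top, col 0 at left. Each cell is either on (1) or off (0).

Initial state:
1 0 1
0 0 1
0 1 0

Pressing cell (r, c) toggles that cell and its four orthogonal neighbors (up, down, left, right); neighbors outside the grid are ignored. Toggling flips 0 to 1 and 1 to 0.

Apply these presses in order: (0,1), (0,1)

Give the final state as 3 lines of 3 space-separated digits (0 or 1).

After press 1 at (0,1):
0 1 0
0 1 1
0 1 0

After press 2 at (0,1):
1 0 1
0 0 1
0 1 0

Answer: 1 0 1
0 0 1
0 1 0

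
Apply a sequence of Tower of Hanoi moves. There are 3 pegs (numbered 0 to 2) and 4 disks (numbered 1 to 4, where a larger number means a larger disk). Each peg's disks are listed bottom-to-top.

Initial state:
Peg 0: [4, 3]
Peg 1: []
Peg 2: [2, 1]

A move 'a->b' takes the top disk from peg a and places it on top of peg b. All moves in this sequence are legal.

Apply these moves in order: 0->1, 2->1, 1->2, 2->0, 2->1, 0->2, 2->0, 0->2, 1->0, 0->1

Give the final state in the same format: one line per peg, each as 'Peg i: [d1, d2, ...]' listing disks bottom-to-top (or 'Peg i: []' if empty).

Answer: Peg 0: [4]
Peg 1: [3, 2]
Peg 2: [1]

Derivation:
After move 1 (0->1):
Peg 0: [4]
Peg 1: [3]
Peg 2: [2, 1]

After move 2 (2->1):
Peg 0: [4]
Peg 1: [3, 1]
Peg 2: [2]

After move 3 (1->2):
Peg 0: [4]
Peg 1: [3]
Peg 2: [2, 1]

After move 4 (2->0):
Peg 0: [4, 1]
Peg 1: [3]
Peg 2: [2]

After move 5 (2->1):
Peg 0: [4, 1]
Peg 1: [3, 2]
Peg 2: []

After move 6 (0->2):
Peg 0: [4]
Peg 1: [3, 2]
Peg 2: [1]

After move 7 (2->0):
Peg 0: [4, 1]
Peg 1: [3, 2]
Peg 2: []

After move 8 (0->2):
Peg 0: [4]
Peg 1: [3, 2]
Peg 2: [1]

After move 9 (1->0):
Peg 0: [4, 2]
Peg 1: [3]
Peg 2: [1]

After move 10 (0->1):
Peg 0: [4]
Peg 1: [3, 2]
Peg 2: [1]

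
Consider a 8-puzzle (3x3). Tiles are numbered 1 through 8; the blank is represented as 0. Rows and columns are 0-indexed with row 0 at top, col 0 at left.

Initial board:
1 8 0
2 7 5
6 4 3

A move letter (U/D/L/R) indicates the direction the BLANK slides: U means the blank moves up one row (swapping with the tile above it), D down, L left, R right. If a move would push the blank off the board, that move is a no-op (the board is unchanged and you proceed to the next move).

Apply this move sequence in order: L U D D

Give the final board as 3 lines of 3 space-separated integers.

After move 1 (L):
1 0 8
2 7 5
6 4 3

After move 2 (U):
1 0 8
2 7 5
6 4 3

After move 3 (D):
1 7 8
2 0 5
6 4 3

After move 4 (D):
1 7 8
2 4 5
6 0 3

Answer: 1 7 8
2 4 5
6 0 3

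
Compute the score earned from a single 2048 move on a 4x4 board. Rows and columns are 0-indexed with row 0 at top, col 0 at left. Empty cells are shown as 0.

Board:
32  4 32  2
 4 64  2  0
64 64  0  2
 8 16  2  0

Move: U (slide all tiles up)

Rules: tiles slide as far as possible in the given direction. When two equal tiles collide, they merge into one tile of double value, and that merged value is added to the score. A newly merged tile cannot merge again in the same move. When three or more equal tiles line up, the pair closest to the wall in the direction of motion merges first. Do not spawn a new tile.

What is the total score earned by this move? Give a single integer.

Slide up:
col 0: [32, 4, 64, 8] -> [32, 4, 64, 8]  score +0 (running 0)
col 1: [4, 64, 64, 16] -> [4, 128, 16, 0]  score +128 (running 128)
col 2: [32, 2, 0, 2] -> [32, 4, 0, 0]  score +4 (running 132)
col 3: [2, 0, 2, 0] -> [4, 0, 0, 0]  score +4 (running 136)
Board after move:
 32   4  32   4
  4 128   4   0
 64  16   0   0
  8   0   0   0

Answer: 136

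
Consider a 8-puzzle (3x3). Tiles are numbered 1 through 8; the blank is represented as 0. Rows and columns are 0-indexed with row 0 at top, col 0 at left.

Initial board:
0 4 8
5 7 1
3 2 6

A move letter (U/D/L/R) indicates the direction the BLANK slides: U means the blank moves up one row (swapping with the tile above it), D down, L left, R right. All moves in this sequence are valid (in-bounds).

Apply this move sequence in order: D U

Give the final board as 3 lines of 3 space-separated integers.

After move 1 (D):
5 4 8
0 7 1
3 2 6

After move 2 (U):
0 4 8
5 7 1
3 2 6

Answer: 0 4 8
5 7 1
3 2 6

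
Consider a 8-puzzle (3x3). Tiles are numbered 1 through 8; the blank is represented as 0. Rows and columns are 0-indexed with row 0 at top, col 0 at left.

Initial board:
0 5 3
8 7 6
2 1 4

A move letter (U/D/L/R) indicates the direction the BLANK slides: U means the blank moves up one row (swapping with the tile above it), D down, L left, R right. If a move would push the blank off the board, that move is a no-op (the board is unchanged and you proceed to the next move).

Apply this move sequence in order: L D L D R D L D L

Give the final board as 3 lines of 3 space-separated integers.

Answer: 8 5 3
2 7 6
0 1 4

Derivation:
After move 1 (L):
0 5 3
8 7 6
2 1 4

After move 2 (D):
8 5 3
0 7 6
2 1 4

After move 3 (L):
8 5 3
0 7 6
2 1 4

After move 4 (D):
8 5 3
2 7 6
0 1 4

After move 5 (R):
8 5 3
2 7 6
1 0 4

After move 6 (D):
8 5 3
2 7 6
1 0 4

After move 7 (L):
8 5 3
2 7 6
0 1 4

After move 8 (D):
8 5 3
2 7 6
0 1 4

After move 9 (L):
8 5 3
2 7 6
0 1 4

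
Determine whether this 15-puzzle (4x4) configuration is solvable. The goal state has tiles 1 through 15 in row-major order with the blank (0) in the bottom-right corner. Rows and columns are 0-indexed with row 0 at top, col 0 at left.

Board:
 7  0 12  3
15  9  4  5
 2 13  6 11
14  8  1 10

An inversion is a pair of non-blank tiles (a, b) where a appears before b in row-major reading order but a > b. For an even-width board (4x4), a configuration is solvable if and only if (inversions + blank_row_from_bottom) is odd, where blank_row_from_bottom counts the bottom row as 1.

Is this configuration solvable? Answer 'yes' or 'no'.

Inversions: 53
Blank is in row 0 (0-indexed from top), which is row 4 counting from the bottom (bottom = 1).
53 + 4 = 57, which is odd, so the puzzle is solvable.

Answer: yes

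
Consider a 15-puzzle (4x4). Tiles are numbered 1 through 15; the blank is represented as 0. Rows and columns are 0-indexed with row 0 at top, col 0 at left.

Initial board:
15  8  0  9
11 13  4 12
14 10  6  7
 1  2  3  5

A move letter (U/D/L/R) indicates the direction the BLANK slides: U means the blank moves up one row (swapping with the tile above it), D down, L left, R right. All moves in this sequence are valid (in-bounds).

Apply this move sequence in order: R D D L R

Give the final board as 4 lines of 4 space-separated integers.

Answer: 15  8  9 12
11 13  4  7
14 10  6  0
 1  2  3  5

Derivation:
After move 1 (R):
15  8  9  0
11 13  4 12
14 10  6  7
 1  2  3  5

After move 2 (D):
15  8  9 12
11 13  4  0
14 10  6  7
 1  2  3  5

After move 3 (D):
15  8  9 12
11 13  4  7
14 10  6  0
 1  2  3  5

After move 4 (L):
15  8  9 12
11 13  4  7
14 10  0  6
 1  2  3  5

After move 5 (R):
15  8  9 12
11 13  4  7
14 10  6  0
 1  2  3  5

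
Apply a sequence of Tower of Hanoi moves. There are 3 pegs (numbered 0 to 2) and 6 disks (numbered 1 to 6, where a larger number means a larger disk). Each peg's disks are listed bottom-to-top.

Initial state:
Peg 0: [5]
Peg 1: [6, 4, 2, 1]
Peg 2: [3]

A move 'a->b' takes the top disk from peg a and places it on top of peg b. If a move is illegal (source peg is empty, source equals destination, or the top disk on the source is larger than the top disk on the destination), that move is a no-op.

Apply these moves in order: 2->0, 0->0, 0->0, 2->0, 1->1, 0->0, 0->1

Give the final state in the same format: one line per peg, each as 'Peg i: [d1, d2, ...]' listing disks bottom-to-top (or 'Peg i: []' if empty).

Answer: Peg 0: [5, 3]
Peg 1: [6, 4, 2, 1]
Peg 2: []

Derivation:
After move 1 (2->0):
Peg 0: [5, 3]
Peg 1: [6, 4, 2, 1]
Peg 2: []

After move 2 (0->0):
Peg 0: [5, 3]
Peg 1: [6, 4, 2, 1]
Peg 2: []

After move 3 (0->0):
Peg 0: [5, 3]
Peg 1: [6, 4, 2, 1]
Peg 2: []

After move 4 (2->0):
Peg 0: [5, 3]
Peg 1: [6, 4, 2, 1]
Peg 2: []

After move 5 (1->1):
Peg 0: [5, 3]
Peg 1: [6, 4, 2, 1]
Peg 2: []

After move 6 (0->0):
Peg 0: [5, 3]
Peg 1: [6, 4, 2, 1]
Peg 2: []

After move 7 (0->1):
Peg 0: [5, 3]
Peg 1: [6, 4, 2, 1]
Peg 2: []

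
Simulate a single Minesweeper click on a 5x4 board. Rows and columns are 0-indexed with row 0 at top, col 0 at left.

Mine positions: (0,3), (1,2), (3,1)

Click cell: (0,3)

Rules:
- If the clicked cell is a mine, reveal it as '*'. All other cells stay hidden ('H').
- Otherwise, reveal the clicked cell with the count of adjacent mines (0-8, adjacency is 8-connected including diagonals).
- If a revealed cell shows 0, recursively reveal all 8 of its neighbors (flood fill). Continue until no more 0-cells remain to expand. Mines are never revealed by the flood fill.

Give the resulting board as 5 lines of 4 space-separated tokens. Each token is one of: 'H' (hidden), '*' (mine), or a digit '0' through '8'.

H H H *
H H H H
H H H H
H H H H
H H H H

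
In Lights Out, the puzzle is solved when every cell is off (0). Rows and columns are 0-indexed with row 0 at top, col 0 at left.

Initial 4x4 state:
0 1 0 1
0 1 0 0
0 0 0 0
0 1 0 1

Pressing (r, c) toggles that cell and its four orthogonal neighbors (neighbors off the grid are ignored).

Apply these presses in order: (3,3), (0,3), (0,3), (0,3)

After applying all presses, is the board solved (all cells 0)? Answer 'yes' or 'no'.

Answer: no

Derivation:
After press 1 at (3,3):
0 1 0 1
0 1 0 0
0 0 0 1
0 1 1 0

After press 2 at (0,3):
0 1 1 0
0 1 0 1
0 0 0 1
0 1 1 0

After press 3 at (0,3):
0 1 0 1
0 1 0 0
0 0 0 1
0 1 1 0

After press 4 at (0,3):
0 1 1 0
0 1 0 1
0 0 0 1
0 1 1 0

Lights still on: 7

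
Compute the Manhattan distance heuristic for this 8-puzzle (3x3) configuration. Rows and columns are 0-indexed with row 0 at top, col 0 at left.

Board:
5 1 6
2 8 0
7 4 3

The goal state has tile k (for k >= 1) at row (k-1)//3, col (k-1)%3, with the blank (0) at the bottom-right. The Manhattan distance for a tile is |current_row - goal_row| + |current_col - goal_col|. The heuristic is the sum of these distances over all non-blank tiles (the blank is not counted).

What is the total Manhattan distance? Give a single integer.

Tile 5: (0,0)->(1,1) = 2
Tile 1: (0,1)->(0,0) = 1
Tile 6: (0,2)->(1,2) = 1
Tile 2: (1,0)->(0,1) = 2
Tile 8: (1,1)->(2,1) = 1
Tile 7: (2,0)->(2,0) = 0
Tile 4: (2,1)->(1,0) = 2
Tile 3: (2,2)->(0,2) = 2
Sum: 2 + 1 + 1 + 2 + 1 + 0 + 2 + 2 = 11

Answer: 11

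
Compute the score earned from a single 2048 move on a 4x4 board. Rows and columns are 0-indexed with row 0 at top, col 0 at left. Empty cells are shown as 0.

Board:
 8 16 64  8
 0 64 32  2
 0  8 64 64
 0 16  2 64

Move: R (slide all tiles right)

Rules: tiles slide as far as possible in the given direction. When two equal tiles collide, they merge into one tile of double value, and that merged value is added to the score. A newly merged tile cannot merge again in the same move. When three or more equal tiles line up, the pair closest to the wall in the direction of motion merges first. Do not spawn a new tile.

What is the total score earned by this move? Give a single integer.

Answer: 128

Derivation:
Slide right:
row 0: [8, 16, 64, 8] -> [8, 16, 64, 8]  score +0 (running 0)
row 1: [0, 64, 32, 2] -> [0, 64, 32, 2]  score +0 (running 0)
row 2: [0, 8, 64, 64] -> [0, 0, 8, 128]  score +128 (running 128)
row 3: [0, 16, 2, 64] -> [0, 16, 2, 64]  score +0 (running 128)
Board after move:
  8  16  64   8
  0  64  32   2
  0   0   8 128
  0  16   2  64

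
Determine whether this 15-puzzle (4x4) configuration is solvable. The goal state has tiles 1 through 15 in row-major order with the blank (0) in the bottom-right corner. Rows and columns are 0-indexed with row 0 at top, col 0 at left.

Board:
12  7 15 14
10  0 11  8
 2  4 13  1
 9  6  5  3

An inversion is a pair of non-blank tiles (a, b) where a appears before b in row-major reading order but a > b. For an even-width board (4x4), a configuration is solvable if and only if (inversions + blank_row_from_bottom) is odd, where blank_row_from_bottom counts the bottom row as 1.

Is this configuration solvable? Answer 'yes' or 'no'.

Inversions: 76
Blank is in row 1 (0-indexed from top), which is row 3 counting from the bottom (bottom = 1).
76 + 3 = 79, which is odd, so the puzzle is solvable.

Answer: yes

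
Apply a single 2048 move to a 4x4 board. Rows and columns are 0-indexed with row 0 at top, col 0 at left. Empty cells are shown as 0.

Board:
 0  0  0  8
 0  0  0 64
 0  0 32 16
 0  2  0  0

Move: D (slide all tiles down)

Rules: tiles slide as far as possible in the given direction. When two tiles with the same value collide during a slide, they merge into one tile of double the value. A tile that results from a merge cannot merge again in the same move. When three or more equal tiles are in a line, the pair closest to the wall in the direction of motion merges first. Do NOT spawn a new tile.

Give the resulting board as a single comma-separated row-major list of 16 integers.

Slide down:
col 0: [0, 0, 0, 0] -> [0, 0, 0, 0]
col 1: [0, 0, 0, 2] -> [0, 0, 0, 2]
col 2: [0, 0, 32, 0] -> [0, 0, 0, 32]
col 3: [8, 64, 16, 0] -> [0, 8, 64, 16]

Answer: 0, 0, 0, 0, 0, 0, 0, 8, 0, 0, 0, 64, 0, 2, 32, 16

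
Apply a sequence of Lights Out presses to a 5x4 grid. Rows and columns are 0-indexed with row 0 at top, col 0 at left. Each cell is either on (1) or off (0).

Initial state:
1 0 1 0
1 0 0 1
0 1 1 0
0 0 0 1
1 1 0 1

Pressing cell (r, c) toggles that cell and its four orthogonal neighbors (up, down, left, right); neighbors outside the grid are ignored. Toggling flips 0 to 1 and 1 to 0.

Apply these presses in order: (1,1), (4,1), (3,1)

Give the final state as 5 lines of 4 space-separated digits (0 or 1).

After press 1 at (1,1):
1 1 1 0
0 1 1 1
0 0 1 0
0 0 0 1
1 1 0 1

After press 2 at (4,1):
1 1 1 0
0 1 1 1
0 0 1 0
0 1 0 1
0 0 1 1

After press 3 at (3,1):
1 1 1 0
0 1 1 1
0 1 1 0
1 0 1 1
0 1 1 1

Answer: 1 1 1 0
0 1 1 1
0 1 1 0
1 0 1 1
0 1 1 1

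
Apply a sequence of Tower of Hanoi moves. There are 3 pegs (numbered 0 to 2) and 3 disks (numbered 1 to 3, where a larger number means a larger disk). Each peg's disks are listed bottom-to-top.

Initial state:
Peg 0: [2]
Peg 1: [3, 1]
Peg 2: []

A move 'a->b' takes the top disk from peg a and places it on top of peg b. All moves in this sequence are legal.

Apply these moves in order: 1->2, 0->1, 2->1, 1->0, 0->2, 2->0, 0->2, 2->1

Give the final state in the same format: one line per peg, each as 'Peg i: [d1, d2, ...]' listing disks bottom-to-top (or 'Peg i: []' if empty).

Answer: Peg 0: []
Peg 1: [3, 2, 1]
Peg 2: []

Derivation:
After move 1 (1->2):
Peg 0: [2]
Peg 1: [3]
Peg 2: [1]

After move 2 (0->1):
Peg 0: []
Peg 1: [3, 2]
Peg 2: [1]

After move 3 (2->1):
Peg 0: []
Peg 1: [3, 2, 1]
Peg 2: []

After move 4 (1->0):
Peg 0: [1]
Peg 1: [3, 2]
Peg 2: []

After move 5 (0->2):
Peg 0: []
Peg 1: [3, 2]
Peg 2: [1]

After move 6 (2->0):
Peg 0: [1]
Peg 1: [3, 2]
Peg 2: []

After move 7 (0->2):
Peg 0: []
Peg 1: [3, 2]
Peg 2: [1]

After move 8 (2->1):
Peg 0: []
Peg 1: [3, 2, 1]
Peg 2: []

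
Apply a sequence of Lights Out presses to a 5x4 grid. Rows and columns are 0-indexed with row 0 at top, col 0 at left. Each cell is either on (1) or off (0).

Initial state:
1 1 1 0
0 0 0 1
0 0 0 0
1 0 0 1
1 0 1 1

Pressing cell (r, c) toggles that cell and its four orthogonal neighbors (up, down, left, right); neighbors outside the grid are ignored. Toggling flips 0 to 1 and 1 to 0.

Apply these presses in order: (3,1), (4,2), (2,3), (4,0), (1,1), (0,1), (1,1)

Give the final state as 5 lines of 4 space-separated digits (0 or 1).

After press 1 at (3,1):
1 1 1 0
0 0 0 1
0 1 0 0
0 1 1 1
1 1 1 1

After press 2 at (4,2):
1 1 1 0
0 0 0 1
0 1 0 0
0 1 0 1
1 0 0 0

After press 3 at (2,3):
1 1 1 0
0 0 0 0
0 1 1 1
0 1 0 0
1 0 0 0

After press 4 at (4,0):
1 1 1 0
0 0 0 0
0 1 1 1
1 1 0 0
0 1 0 0

After press 5 at (1,1):
1 0 1 0
1 1 1 0
0 0 1 1
1 1 0 0
0 1 0 0

After press 6 at (0,1):
0 1 0 0
1 0 1 0
0 0 1 1
1 1 0 0
0 1 0 0

After press 7 at (1,1):
0 0 0 0
0 1 0 0
0 1 1 1
1 1 0 0
0 1 0 0

Answer: 0 0 0 0
0 1 0 0
0 1 1 1
1 1 0 0
0 1 0 0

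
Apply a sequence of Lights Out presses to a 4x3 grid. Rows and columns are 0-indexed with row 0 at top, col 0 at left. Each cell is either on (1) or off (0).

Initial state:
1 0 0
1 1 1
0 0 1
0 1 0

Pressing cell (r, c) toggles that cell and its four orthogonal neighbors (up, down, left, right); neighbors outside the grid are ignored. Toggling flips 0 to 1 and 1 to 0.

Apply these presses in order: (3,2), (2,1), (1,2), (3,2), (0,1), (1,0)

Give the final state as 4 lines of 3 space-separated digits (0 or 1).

Answer: 1 1 0
0 1 0
0 1 1
0 0 0

Derivation:
After press 1 at (3,2):
1 0 0
1 1 1
0 0 0
0 0 1

After press 2 at (2,1):
1 0 0
1 0 1
1 1 1
0 1 1

After press 3 at (1,2):
1 0 1
1 1 0
1 1 0
0 1 1

After press 4 at (3,2):
1 0 1
1 1 0
1 1 1
0 0 0

After press 5 at (0,1):
0 1 0
1 0 0
1 1 1
0 0 0

After press 6 at (1,0):
1 1 0
0 1 0
0 1 1
0 0 0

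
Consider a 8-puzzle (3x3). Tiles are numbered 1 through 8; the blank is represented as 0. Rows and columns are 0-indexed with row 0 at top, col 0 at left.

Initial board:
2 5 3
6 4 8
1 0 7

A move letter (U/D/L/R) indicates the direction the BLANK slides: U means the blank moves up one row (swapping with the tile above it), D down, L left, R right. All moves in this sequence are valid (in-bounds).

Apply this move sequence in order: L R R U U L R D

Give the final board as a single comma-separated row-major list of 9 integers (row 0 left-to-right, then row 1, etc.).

Answer: 2, 5, 3, 6, 4, 0, 1, 7, 8

Derivation:
After move 1 (L):
2 5 3
6 4 8
0 1 7

After move 2 (R):
2 5 3
6 4 8
1 0 7

After move 3 (R):
2 5 3
6 4 8
1 7 0

After move 4 (U):
2 5 3
6 4 0
1 7 8

After move 5 (U):
2 5 0
6 4 3
1 7 8

After move 6 (L):
2 0 5
6 4 3
1 7 8

After move 7 (R):
2 5 0
6 4 3
1 7 8

After move 8 (D):
2 5 3
6 4 0
1 7 8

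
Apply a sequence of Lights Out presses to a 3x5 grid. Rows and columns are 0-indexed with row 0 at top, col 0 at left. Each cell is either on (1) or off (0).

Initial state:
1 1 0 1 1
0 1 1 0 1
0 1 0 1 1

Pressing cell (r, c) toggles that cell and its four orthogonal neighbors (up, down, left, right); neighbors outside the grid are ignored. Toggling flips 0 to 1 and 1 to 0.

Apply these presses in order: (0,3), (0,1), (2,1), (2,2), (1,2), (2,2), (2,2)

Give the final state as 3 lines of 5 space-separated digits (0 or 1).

Answer: 0 0 1 0 0
0 0 1 0 1
1 1 1 0 1

Derivation:
After press 1 at (0,3):
1 1 1 0 0
0 1 1 1 1
0 1 0 1 1

After press 2 at (0,1):
0 0 0 0 0
0 0 1 1 1
0 1 0 1 1

After press 3 at (2,1):
0 0 0 0 0
0 1 1 1 1
1 0 1 1 1

After press 4 at (2,2):
0 0 0 0 0
0 1 0 1 1
1 1 0 0 1

After press 5 at (1,2):
0 0 1 0 0
0 0 1 0 1
1 1 1 0 1

After press 6 at (2,2):
0 0 1 0 0
0 0 0 0 1
1 0 0 1 1

After press 7 at (2,2):
0 0 1 0 0
0 0 1 0 1
1 1 1 0 1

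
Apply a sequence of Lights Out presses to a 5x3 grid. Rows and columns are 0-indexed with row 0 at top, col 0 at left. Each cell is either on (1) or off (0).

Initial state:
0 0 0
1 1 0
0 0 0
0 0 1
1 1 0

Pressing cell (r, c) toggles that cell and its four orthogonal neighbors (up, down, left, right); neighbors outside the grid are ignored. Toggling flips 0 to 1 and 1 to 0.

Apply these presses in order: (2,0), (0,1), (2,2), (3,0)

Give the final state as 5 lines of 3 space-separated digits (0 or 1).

After press 1 at (2,0):
0 0 0
0 1 0
1 1 0
1 0 1
1 1 0

After press 2 at (0,1):
1 1 1
0 0 0
1 1 0
1 0 1
1 1 0

After press 3 at (2,2):
1 1 1
0 0 1
1 0 1
1 0 0
1 1 0

After press 4 at (3,0):
1 1 1
0 0 1
0 0 1
0 1 0
0 1 0

Answer: 1 1 1
0 0 1
0 0 1
0 1 0
0 1 0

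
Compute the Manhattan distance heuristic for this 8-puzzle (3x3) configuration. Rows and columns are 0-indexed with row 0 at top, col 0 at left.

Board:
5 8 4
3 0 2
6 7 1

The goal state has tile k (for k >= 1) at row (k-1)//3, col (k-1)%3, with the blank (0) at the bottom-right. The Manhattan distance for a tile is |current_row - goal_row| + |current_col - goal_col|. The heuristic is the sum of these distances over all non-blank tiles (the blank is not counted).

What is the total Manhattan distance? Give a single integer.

Tile 5: (0,0)->(1,1) = 2
Tile 8: (0,1)->(2,1) = 2
Tile 4: (0,2)->(1,0) = 3
Tile 3: (1,0)->(0,2) = 3
Tile 2: (1,2)->(0,1) = 2
Tile 6: (2,0)->(1,2) = 3
Tile 7: (2,1)->(2,0) = 1
Tile 1: (2,2)->(0,0) = 4
Sum: 2 + 2 + 3 + 3 + 2 + 3 + 1 + 4 = 20

Answer: 20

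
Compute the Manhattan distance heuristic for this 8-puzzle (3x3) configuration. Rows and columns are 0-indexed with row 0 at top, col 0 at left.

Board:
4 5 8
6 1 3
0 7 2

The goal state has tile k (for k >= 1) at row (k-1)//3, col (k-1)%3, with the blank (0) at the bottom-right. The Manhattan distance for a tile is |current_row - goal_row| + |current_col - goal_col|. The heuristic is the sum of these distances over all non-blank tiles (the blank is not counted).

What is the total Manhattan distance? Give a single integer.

Answer: 14

Derivation:
Tile 4: at (0,0), goal (1,0), distance |0-1|+|0-0| = 1
Tile 5: at (0,1), goal (1,1), distance |0-1|+|1-1| = 1
Tile 8: at (0,2), goal (2,1), distance |0-2|+|2-1| = 3
Tile 6: at (1,0), goal (1,2), distance |1-1|+|0-2| = 2
Tile 1: at (1,1), goal (0,0), distance |1-0|+|1-0| = 2
Tile 3: at (1,2), goal (0,2), distance |1-0|+|2-2| = 1
Tile 7: at (2,1), goal (2,0), distance |2-2|+|1-0| = 1
Tile 2: at (2,2), goal (0,1), distance |2-0|+|2-1| = 3
Sum: 1 + 1 + 3 + 2 + 2 + 1 + 1 + 3 = 14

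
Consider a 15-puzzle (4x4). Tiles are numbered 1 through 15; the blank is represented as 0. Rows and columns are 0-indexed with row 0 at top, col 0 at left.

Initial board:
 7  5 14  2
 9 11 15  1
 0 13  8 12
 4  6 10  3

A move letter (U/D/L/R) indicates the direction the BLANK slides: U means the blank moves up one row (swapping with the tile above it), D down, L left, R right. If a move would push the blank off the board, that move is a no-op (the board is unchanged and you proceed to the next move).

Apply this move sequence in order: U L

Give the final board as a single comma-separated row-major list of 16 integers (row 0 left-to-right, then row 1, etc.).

After move 1 (U):
 7  5 14  2
 0 11 15  1
 9 13  8 12
 4  6 10  3

After move 2 (L):
 7  5 14  2
 0 11 15  1
 9 13  8 12
 4  6 10  3

Answer: 7, 5, 14, 2, 0, 11, 15, 1, 9, 13, 8, 12, 4, 6, 10, 3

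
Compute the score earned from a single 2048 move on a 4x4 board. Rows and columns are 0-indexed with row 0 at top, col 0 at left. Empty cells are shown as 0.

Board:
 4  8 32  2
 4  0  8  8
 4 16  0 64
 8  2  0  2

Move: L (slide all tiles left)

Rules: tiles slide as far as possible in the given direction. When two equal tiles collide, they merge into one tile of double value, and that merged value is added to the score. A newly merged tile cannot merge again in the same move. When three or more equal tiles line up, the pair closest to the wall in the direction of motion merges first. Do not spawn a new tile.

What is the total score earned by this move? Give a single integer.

Slide left:
row 0: [4, 8, 32, 2] -> [4, 8, 32, 2]  score +0 (running 0)
row 1: [4, 0, 8, 8] -> [4, 16, 0, 0]  score +16 (running 16)
row 2: [4, 16, 0, 64] -> [4, 16, 64, 0]  score +0 (running 16)
row 3: [8, 2, 0, 2] -> [8, 4, 0, 0]  score +4 (running 20)
Board after move:
 4  8 32  2
 4 16  0  0
 4 16 64  0
 8  4  0  0

Answer: 20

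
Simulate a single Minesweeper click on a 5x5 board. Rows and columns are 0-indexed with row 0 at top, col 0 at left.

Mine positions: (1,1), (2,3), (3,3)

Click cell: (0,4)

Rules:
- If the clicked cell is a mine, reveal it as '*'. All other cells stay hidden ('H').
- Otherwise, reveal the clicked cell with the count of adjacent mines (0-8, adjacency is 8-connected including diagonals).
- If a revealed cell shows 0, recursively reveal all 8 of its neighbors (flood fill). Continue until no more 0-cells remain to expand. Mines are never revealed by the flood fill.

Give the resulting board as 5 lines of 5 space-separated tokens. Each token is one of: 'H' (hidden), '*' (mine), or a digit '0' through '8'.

H H 1 0 0
H H 2 1 1
H H H H H
H H H H H
H H H H H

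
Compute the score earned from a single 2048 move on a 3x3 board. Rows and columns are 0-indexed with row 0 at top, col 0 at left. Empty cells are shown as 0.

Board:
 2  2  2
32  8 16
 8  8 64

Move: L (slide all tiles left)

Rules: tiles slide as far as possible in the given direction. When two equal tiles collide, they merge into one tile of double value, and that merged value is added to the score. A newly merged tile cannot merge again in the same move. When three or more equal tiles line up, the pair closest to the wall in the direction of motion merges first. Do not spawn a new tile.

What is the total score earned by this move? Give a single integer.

Slide left:
row 0: [2, 2, 2] -> [4, 2, 0]  score +4 (running 4)
row 1: [32, 8, 16] -> [32, 8, 16]  score +0 (running 4)
row 2: [8, 8, 64] -> [16, 64, 0]  score +16 (running 20)
Board after move:
 4  2  0
32  8 16
16 64  0

Answer: 20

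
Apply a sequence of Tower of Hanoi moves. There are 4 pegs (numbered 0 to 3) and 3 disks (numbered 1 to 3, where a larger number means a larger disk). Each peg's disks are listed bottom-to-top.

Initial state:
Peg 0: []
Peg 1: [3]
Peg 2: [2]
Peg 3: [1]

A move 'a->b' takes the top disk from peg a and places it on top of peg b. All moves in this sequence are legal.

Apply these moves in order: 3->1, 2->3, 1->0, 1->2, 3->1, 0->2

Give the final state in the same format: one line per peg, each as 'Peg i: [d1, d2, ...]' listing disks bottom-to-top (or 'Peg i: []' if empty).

Answer: Peg 0: []
Peg 1: [2]
Peg 2: [3, 1]
Peg 3: []

Derivation:
After move 1 (3->1):
Peg 0: []
Peg 1: [3, 1]
Peg 2: [2]
Peg 3: []

After move 2 (2->3):
Peg 0: []
Peg 1: [3, 1]
Peg 2: []
Peg 3: [2]

After move 3 (1->0):
Peg 0: [1]
Peg 1: [3]
Peg 2: []
Peg 3: [2]

After move 4 (1->2):
Peg 0: [1]
Peg 1: []
Peg 2: [3]
Peg 3: [2]

After move 5 (3->1):
Peg 0: [1]
Peg 1: [2]
Peg 2: [3]
Peg 3: []

After move 6 (0->2):
Peg 0: []
Peg 1: [2]
Peg 2: [3, 1]
Peg 3: []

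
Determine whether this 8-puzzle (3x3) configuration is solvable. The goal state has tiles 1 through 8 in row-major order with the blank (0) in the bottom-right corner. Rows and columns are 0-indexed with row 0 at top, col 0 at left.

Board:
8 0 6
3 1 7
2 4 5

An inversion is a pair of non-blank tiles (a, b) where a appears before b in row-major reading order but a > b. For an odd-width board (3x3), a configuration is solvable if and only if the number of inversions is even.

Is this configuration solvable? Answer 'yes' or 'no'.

Answer: no

Derivation:
Inversions (pairs i<j in row-major order where tile[i] > tile[j] > 0): 17
17 is odd, so the puzzle is not solvable.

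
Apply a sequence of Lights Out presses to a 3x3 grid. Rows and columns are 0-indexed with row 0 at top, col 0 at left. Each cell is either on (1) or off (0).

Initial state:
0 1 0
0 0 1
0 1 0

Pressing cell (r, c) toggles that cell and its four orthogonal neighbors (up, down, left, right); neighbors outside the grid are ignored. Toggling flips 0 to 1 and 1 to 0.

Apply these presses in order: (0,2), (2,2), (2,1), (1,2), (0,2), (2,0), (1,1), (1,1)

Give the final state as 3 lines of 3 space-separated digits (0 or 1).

Answer: 0 1 1
1 0 1
0 0 1

Derivation:
After press 1 at (0,2):
0 0 1
0 0 0
0 1 0

After press 2 at (2,2):
0 0 1
0 0 1
0 0 1

After press 3 at (2,1):
0 0 1
0 1 1
1 1 0

After press 4 at (1,2):
0 0 0
0 0 0
1 1 1

After press 5 at (0,2):
0 1 1
0 0 1
1 1 1

After press 6 at (2,0):
0 1 1
1 0 1
0 0 1

After press 7 at (1,1):
0 0 1
0 1 0
0 1 1

After press 8 at (1,1):
0 1 1
1 0 1
0 0 1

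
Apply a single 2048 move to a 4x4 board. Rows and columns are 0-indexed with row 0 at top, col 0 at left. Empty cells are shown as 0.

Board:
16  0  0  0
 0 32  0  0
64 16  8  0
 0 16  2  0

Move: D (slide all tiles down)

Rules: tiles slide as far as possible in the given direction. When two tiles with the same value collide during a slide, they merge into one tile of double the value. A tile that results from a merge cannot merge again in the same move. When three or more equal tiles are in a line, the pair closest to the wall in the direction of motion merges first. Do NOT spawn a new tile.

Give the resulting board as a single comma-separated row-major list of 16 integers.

Slide down:
col 0: [16, 0, 64, 0] -> [0, 0, 16, 64]
col 1: [0, 32, 16, 16] -> [0, 0, 32, 32]
col 2: [0, 0, 8, 2] -> [0, 0, 8, 2]
col 3: [0, 0, 0, 0] -> [0, 0, 0, 0]

Answer: 0, 0, 0, 0, 0, 0, 0, 0, 16, 32, 8, 0, 64, 32, 2, 0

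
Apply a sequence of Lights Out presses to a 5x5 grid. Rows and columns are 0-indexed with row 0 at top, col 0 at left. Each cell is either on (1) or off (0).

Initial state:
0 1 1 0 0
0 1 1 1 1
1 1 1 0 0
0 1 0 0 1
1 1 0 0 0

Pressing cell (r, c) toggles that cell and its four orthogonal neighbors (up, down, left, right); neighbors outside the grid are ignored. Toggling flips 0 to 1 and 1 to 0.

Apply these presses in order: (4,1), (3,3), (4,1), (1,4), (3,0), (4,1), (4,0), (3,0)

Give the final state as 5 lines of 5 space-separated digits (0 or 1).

Answer: 0 1 1 0 1
0 1 1 0 0
1 1 1 1 1
1 0 1 1 0
1 1 1 1 0

Derivation:
After press 1 at (4,1):
0 1 1 0 0
0 1 1 1 1
1 1 1 0 0
0 0 0 0 1
0 0 1 0 0

After press 2 at (3,3):
0 1 1 0 0
0 1 1 1 1
1 1 1 1 0
0 0 1 1 0
0 0 1 1 0

After press 3 at (4,1):
0 1 1 0 0
0 1 1 1 1
1 1 1 1 0
0 1 1 1 0
1 1 0 1 0

After press 4 at (1,4):
0 1 1 0 1
0 1 1 0 0
1 1 1 1 1
0 1 1 1 0
1 1 0 1 0

After press 5 at (3,0):
0 1 1 0 1
0 1 1 0 0
0 1 1 1 1
1 0 1 1 0
0 1 0 1 0

After press 6 at (4,1):
0 1 1 0 1
0 1 1 0 0
0 1 1 1 1
1 1 1 1 0
1 0 1 1 0

After press 7 at (4,0):
0 1 1 0 1
0 1 1 0 0
0 1 1 1 1
0 1 1 1 0
0 1 1 1 0

After press 8 at (3,0):
0 1 1 0 1
0 1 1 0 0
1 1 1 1 1
1 0 1 1 0
1 1 1 1 0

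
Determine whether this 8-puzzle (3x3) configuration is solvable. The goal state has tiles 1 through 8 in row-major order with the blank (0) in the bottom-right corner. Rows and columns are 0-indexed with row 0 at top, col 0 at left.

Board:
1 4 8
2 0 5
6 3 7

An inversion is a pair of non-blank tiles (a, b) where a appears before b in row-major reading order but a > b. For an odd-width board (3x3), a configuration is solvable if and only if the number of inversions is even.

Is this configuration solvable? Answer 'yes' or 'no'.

Inversions (pairs i<j in row-major order where tile[i] > tile[j] > 0): 9
9 is odd, so the puzzle is not solvable.

Answer: no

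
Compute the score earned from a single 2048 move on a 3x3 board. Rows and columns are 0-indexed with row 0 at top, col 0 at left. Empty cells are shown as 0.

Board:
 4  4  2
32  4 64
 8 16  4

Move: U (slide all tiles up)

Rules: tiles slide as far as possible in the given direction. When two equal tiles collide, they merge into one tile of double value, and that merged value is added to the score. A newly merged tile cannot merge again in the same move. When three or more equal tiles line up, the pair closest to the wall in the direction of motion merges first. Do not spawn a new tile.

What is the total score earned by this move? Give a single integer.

Answer: 8

Derivation:
Slide up:
col 0: [4, 32, 8] -> [4, 32, 8]  score +0 (running 0)
col 1: [4, 4, 16] -> [8, 16, 0]  score +8 (running 8)
col 2: [2, 64, 4] -> [2, 64, 4]  score +0 (running 8)
Board after move:
 4  8  2
32 16 64
 8  0  4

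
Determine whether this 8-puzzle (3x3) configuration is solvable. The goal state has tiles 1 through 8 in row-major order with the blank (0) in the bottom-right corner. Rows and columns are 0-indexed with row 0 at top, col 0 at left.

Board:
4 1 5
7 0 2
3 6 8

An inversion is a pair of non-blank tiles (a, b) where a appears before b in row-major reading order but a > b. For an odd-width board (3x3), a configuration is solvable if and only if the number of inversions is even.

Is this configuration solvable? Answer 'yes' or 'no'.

Answer: yes

Derivation:
Inversions (pairs i<j in row-major order where tile[i] > tile[j] > 0): 8
8 is even, so the puzzle is solvable.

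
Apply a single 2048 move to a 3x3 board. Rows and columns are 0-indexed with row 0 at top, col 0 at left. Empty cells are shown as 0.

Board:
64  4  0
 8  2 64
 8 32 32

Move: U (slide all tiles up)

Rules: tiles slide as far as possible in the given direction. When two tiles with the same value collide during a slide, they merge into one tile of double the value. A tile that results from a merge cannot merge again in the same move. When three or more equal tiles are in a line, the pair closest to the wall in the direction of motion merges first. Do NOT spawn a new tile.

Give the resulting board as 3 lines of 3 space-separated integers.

Slide up:
col 0: [64, 8, 8] -> [64, 16, 0]
col 1: [4, 2, 32] -> [4, 2, 32]
col 2: [0, 64, 32] -> [64, 32, 0]

Answer: 64  4 64
16  2 32
 0 32  0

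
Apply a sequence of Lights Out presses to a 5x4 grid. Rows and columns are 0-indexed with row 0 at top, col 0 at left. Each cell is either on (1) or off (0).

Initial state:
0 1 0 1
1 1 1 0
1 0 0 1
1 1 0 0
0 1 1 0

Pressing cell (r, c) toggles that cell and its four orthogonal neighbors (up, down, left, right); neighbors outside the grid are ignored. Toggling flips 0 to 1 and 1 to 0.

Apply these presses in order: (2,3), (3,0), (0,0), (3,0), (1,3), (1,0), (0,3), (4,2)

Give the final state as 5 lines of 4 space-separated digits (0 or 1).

After press 1 at (2,3):
0 1 0 1
1 1 1 1
1 0 1 0
1 1 0 1
0 1 1 0

After press 2 at (3,0):
0 1 0 1
1 1 1 1
0 0 1 0
0 0 0 1
1 1 1 0

After press 3 at (0,0):
1 0 0 1
0 1 1 1
0 0 1 0
0 0 0 1
1 1 1 0

After press 4 at (3,0):
1 0 0 1
0 1 1 1
1 0 1 0
1 1 0 1
0 1 1 0

After press 5 at (1,3):
1 0 0 0
0 1 0 0
1 0 1 1
1 1 0 1
0 1 1 0

After press 6 at (1,0):
0 0 0 0
1 0 0 0
0 0 1 1
1 1 0 1
0 1 1 0

After press 7 at (0,3):
0 0 1 1
1 0 0 1
0 0 1 1
1 1 0 1
0 1 1 0

After press 8 at (4,2):
0 0 1 1
1 0 0 1
0 0 1 1
1 1 1 1
0 0 0 1

Answer: 0 0 1 1
1 0 0 1
0 0 1 1
1 1 1 1
0 0 0 1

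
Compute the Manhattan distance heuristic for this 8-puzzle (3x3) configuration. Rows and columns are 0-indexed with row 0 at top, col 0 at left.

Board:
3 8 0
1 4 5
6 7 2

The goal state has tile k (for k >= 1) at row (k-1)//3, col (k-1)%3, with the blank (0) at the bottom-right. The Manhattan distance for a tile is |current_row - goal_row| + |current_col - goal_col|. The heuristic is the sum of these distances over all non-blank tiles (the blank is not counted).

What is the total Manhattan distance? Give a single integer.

Tile 3: (0,0)->(0,2) = 2
Tile 8: (0,1)->(2,1) = 2
Tile 1: (1,0)->(0,0) = 1
Tile 4: (1,1)->(1,0) = 1
Tile 5: (1,2)->(1,1) = 1
Tile 6: (2,0)->(1,2) = 3
Tile 7: (2,1)->(2,0) = 1
Tile 2: (2,2)->(0,1) = 3
Sum: 2 + 2 + 1 + 1 + 1 + 3 + 1 + 3 = 14

Answer: 14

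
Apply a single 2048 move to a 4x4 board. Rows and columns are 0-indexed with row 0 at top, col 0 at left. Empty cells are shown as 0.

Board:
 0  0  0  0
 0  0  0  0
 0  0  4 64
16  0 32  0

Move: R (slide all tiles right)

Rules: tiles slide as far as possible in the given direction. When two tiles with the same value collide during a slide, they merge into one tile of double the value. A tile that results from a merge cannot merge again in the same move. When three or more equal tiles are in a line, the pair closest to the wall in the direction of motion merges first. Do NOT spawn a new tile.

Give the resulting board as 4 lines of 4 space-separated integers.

Answer:  0  0  0  0
 0  0  0  0
 0  0  4 64
 0  0 16 32

Derivation:
Slide right:
row 0: [0, 0, 0, 0] -> [0, 0, 0, 0]
row 1: [0, 0, 0, 0] -> [0, 0, 0, 0]
row 2: [0, 0, 4, 64] -> [0, 0, 4, 64]
row 3: [16, 0, 32, 0] -> [0, 0, 16, 32]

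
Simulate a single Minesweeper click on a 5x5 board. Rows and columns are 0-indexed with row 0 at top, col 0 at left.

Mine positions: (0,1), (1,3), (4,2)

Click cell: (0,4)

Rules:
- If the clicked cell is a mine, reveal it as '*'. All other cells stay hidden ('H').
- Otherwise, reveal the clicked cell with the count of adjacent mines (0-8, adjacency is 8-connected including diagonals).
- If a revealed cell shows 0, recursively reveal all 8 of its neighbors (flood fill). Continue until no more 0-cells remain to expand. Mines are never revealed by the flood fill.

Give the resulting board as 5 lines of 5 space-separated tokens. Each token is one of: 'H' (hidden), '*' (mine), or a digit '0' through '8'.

H H H H 1
H H H H H
H H H H H
H H H H H
H H H H H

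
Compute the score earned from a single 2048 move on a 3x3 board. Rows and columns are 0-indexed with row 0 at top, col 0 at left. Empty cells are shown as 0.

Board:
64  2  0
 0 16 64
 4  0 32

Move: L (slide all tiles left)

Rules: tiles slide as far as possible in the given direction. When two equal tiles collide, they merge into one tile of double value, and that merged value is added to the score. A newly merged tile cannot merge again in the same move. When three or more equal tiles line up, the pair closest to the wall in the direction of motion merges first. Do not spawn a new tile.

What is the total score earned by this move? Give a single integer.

Answer: 0

Derivation:
Slide left:
row 0: [64, 2, 0] -> [64, 2, 0]  score +0 (running 0)
row 1: [0, 16, 64] -> [16, 64, 0]  score +0 (running 0)
row 2: [4, 0, 32] -> [4, 32, 0]  score +0 (running 0)
Board after move:
64  2  0
16 64  0
 4 32  0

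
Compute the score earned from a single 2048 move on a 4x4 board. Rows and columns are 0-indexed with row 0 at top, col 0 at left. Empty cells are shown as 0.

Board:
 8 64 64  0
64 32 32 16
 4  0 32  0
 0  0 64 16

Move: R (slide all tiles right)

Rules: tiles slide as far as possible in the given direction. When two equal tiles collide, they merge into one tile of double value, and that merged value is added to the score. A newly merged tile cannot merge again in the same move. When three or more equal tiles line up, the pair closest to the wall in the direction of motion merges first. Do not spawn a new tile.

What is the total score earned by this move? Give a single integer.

Slide right:
row 0: [8, 64, 64, 0] -> [0, 0, 8, 128]  score +128 (running 128)
row 1: [64, 32, 32, 16] -> [0, 64, 64, 16]  score +64 (running 192)
row 2: [4, 0, 32, 0] -> [0, 0, 4, 32]  score +0 (running 192)
row 3: [0, 0, 64, 16] -> [0, 0, 64, 16]  score +0 (running 192)
Board after move:
  0   0   8 128
  0  64  64  16
  0   0   4  32
  0   0  64  16

Answer: 192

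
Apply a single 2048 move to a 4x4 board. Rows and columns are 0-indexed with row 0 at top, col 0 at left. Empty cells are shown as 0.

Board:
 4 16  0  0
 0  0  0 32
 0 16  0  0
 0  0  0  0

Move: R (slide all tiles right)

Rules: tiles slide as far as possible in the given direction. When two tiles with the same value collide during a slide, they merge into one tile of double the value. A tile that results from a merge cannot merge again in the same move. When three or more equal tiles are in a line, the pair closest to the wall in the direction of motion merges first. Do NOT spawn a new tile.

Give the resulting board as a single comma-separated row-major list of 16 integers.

Answer: 0, 0, 4, 16, 0, 0, 0, 32, 0, 0, 0, 16, 0, 0, 0, 0

Derivation:
Slide right:
row 0: [4, 16, 0, 0] -> [0, 0, 4, 16]
row 1: [0, 0, 0, 32] -> [0, 0, 0, 32]
row 2: [0, 16, 0, 0] -> [0, 0, 0, 16]
row 3: [0, 0, 0, 0] -> [0, 0, 0, 0]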